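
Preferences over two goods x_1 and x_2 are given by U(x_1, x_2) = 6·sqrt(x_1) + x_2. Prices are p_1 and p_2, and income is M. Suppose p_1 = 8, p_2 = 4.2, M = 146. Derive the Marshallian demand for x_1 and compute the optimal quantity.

Thus x_1* = (3·p_2/p_1)² — independent of M — with the rest of income spent on x_2.
Plugging in: x_1* = (3·4.2/8)² = 2.4806.

x_1* = 2.4806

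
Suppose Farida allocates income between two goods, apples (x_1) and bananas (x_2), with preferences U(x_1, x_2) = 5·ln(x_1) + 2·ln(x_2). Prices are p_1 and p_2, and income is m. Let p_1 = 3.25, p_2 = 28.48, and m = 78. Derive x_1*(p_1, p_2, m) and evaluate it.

Tangency: MRS = (5/2)·x_2/x_1 = p_1/p_2.
Rearranging, p_2·x_2 = (2/5)·p_1·x_1. Substituting into the budget gives p_1·x_1·(1 + (2/5)) = m.
Demand: x_1*(p_1,p_2,m) = 5/7·m/p_1 and x_2* = 2/7·m/p_2.
At p_1=3.25, p_2=28.48, m=78: x_1* = 5/7·78/3.25 = 17.1429.

x_1* = 17.1429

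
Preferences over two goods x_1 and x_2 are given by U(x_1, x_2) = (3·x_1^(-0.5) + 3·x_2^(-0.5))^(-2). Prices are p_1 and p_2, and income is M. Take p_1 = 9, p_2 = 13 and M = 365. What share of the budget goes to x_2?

share on x_2 = 0.5306

MRS = MU_x_1/MU_x_2 = (x_2/x_1)^(1.5). Set equal to p_1/p_2.
Solve for the ratio: x_2/x_1 = [p_1/p_2]^(2/3).
Substitute x_2 = (x_2/x_1)·x_1 into the budget: x_1* = M/(p_1 + p_2·(x_2/x_1)).
Numerically x_2/x_1 = 0.782587, so x_1* = 365/(9 + 13·0.782587) = 19.0366 and x_2* = 0.782587·19.0366 = 14.8978.
Expenditure on x_2: 13·14.8978 = 193.671; share = 0.5306.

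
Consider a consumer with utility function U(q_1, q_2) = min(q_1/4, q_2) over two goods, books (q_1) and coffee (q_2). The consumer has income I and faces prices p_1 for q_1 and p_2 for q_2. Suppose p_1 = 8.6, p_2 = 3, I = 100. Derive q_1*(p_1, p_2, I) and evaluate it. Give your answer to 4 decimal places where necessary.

With perfect complements, no substitution: consume in ratio q_1:q_2 = 4:1.
Budget: p_1·q_1 + p_2·(1/4)·q_1 = I, so (4·p_1 + p_2)·q_1 = 4·I.
Demand: q_1*(p_1,p_2,I) = 4·I/(4·p_1 + p_2), q_2* = I/(4·p_1 + p_2).
Here 4·8.6 + 3 = 37.4, giving q_1* = 10.6952.

q_1* = 10.6952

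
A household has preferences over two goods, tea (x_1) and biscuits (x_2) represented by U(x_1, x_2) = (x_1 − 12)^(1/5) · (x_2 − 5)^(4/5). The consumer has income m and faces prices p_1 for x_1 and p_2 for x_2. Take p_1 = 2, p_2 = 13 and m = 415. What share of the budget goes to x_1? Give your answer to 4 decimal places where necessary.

Substituting into the budget: x_1* = 12 + 0.2·(m − 12·p_1 − 5·p_2)/p_1, and x_2* = 5 + 0.8·(…)/p_2.
Discretionary income = 415 − 12·2 − 5·13 = 326; x_1* = 12 + 0.2·326/2 = 44.6; x_2* = 5 + 0.8·326/13 = 25.0615.
Expenditure on x_1: 2·44.6 = 89.2; share = 0.2149.

share on x_1 = 0.2149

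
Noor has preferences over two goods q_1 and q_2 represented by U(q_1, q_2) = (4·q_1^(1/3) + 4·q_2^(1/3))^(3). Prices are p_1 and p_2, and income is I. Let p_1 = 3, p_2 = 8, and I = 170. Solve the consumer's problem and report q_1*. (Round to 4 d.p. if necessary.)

MU_q_1 ∝ 4·q_1^(-2/3), MU_q_2 ∝ 4·q_2^(-2/3), so MRS = (q_2/q_1)^(2/3) = p_1/p_2.
Solve for the ratio: q_2/q_1 = [p_1/p_2]^(1.5).
With the ratio pinned down, the budget gives q_1* = I/(p_1 + p_2·(q_2/q_1)) and q_2* = (q_2/q_1)·q_1*.
Numerically q_2/q_1 = 0.22964, so q_1* = 170/(3 + 8·0.22964) = 35.1449.

q_1* = 35.1449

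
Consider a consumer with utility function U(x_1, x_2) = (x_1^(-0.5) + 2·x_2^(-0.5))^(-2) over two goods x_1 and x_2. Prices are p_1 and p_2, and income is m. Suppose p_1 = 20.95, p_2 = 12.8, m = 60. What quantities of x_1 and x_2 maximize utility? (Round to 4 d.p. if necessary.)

MU_x_1 ∝ x_1^(-1.5), MU_x_2 ∝ 2·x_2^(-1.5), so MRS = (1/2)·(x_2/x_1)^(1.5) = p_1/p_2.
Solve for the ratio: x_2/x_1 = [2·p_1/p_2]^(2/3).
With the ratio pinned down, the budget gives x_1* = m/(p_1 + p_2·(x_2/x_1)) and x_2* = (x_2/x_1)·x_1*.
Numerically x_2/x_1 = 2.204632, so x_1* = 60/(20.95 + 12.8·2.204632) = 1.2203 and x_2* = 2.204632·1.2203 = 2.6903.

x_1* = 1.2203, x_2* = 2.6903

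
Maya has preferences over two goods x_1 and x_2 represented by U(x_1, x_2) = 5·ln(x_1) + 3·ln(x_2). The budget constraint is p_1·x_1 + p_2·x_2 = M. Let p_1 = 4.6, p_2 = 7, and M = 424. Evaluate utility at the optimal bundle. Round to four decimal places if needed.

Tangency: MRS = (5/3)·x_2/x_1 = p_1/p_2.
Rearranging, p_2·x_2 = (3/5)·p_1·x_1. Substituting into the budget gives p_1·x_1·(1 + (3/5)) = M.
Demand: x_1*(p_1,p_2,M) = 0.625·M/p_1 and x_2* = 0.375·M/p_2.
At p_1=4.6, p_2=7, M=424: x_1* = 0.625·424/4.6 = 57.6087, x_2* = 22.7143.
Utility at the optimum: U(57.6087, 22.7143) = 29.6373.

V = 29.6373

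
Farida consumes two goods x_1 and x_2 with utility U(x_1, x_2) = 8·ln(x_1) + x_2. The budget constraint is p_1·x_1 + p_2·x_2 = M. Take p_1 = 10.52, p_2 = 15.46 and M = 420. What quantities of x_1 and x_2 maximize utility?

x_1* = 11.7567, x_2* = 19.1669

At the given prices: x_1* = 8·15.46/10.52 = 11.7567, and x_2* = 19.1669.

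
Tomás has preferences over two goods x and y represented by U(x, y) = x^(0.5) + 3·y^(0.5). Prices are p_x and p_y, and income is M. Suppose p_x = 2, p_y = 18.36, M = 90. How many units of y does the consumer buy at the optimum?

y* = 2.4267

MRS = MU_x/MU_y = (1/3)·(y/x)^(0.5). Set equal to p_x/p_y.
Hence y/x = (3·p_x/p_y)^(1/(0.5)), i.e. raised to the 2 power.
Substitute y = (y/x)·x into the budget: x* = M/(p_x + p_y·(y/x)).
Numerically y/x = 0.106797, so x* = 90/(2 + 18.36·0.106797) = 22.7228 and y* = 0.106797·22.7228 = 2.4267.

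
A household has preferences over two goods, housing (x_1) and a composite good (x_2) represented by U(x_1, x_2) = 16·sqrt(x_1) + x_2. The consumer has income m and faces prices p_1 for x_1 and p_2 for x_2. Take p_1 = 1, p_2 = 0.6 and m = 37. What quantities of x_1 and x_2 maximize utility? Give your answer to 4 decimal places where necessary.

Utility is quasi-linear in x_2; the FOC for x_1 is 8/√x_1 = p_1/p_2.
Solve: √x_1 = 8·p_2/p_1, so x_1*(p_1,p_2) = (8·p_2/p_1)², and x_2* = (m − p_1·x_1*)/p_2.
Plugging in: x_1* = (8·0.6/1)² = 23.04, x_2* = 23.2667.

x_1* = 23.04, x_2* = 23.2667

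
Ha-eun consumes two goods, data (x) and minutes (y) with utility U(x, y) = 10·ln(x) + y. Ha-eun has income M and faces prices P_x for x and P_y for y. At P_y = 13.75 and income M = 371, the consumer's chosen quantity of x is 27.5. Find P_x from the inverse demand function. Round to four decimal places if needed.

MU_x = 10/x, MU_y = 1. Tangency: 10/x = P_x/P_y.
So x*(P_x,P_y) = 10·P_y/P_x, independent of income; and y* = (M − 10·P_y)/P_y.
Set x* = 27.5 in the demand function and solve for P_x: P_x = 5.

P_x = 5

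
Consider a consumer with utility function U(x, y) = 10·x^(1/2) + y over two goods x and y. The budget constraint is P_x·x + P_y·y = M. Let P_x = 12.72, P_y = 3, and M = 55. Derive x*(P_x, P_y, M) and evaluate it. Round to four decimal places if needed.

Utility is quasi-linear in y; the FOC for x is 5/√x = P_x/P_y.
Thus x* = (5·P_y/P_x)² — independent of M — with the rest of income spent on y.
Plugging in: x* = (5·3/12.72)² = 1.3906.

x* = 1.3906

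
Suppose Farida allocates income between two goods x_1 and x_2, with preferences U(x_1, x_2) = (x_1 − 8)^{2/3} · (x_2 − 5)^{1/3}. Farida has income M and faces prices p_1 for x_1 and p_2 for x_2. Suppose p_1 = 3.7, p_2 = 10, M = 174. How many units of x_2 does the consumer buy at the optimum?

After buying the subsistence bundle (8, 5), a share 2/3 of the remaining income goes to x_1: x_1* = 8 + 2/3·(M − 8p_1 − 5p_2)/p_1.
Discretionary income = 174 − 8·3.7 − 5·10 = 94.4; x_2* = 5 + 1/3·94.4/10 = 8.1467.

x_2* = 8.1467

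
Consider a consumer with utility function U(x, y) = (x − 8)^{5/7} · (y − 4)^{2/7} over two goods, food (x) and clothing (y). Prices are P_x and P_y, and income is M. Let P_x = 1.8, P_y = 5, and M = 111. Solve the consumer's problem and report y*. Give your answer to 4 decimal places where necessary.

y* = 8.3771

Let x' = x−8, y' = y−4. MRS = (5/2)·y'/x' = P_x/P_y.
Substituting into the budget: x* = 8 + 5/7·(M − 8·P_x − 4·P_y)/P_x, and y* = 4 + 2/7·(…)/P_y.
Discretionary income = 111 − 8·1.8 − 4·5 = 76.6; y* = 4 + 2/7·76.6/5 = 8.3771.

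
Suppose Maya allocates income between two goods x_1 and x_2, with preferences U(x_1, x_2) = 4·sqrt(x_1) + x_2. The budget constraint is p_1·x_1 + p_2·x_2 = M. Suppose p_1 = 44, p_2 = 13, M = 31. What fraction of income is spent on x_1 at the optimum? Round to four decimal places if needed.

share on x_1 = 0.4956

Set MRS = p_1/p_2: 2·x_1^(−1/2) = p_1/p_2.
Solve: √x_1 = 2·p_2/p_1, so x_1*(p_1,p_2) = (2·p_2/p_1)², and x_2* = (M − p_1·x_1*)/p_2.
Plugging in: x_1* = (2·13/44)² = 0.3492, x_2* = 1.2028.
Expenditure on x_1: 44·0.3492 = 15.3636; share = 0.4956.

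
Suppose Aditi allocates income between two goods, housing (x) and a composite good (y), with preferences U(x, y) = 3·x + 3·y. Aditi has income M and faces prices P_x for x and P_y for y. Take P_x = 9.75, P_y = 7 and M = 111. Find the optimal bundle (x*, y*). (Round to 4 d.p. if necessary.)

y gives more utility per dollar, so spend all income on y: y* = M/P_y, x* = 0.
Numerically: x* = 0, y* = 15.8571.

x* = 0, y* = 15.8571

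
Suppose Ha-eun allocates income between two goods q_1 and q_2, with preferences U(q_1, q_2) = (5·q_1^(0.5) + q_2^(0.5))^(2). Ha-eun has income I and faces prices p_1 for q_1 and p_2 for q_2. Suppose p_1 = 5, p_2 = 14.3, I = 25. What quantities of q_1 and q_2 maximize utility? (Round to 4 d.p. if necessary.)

q_1* = 4.931, q_2* = 0.0241

MU_q_1 ∝ 5·q_1^(-0.5), MU_q_2 ∝ q_2^(-0.5), so MRS = 5·(q_2/q_1)^(0.5) = p_1/p_2.
Hence q_2/q_1 = ((1/5)·p_1/p_2)^(1/(0.5)), i.e. raised to the 2 power.
Substitute q_2 = (q_2/q_1)·q_1 into the budget: q_1* = I/(p_1 + p_2·(q_2/q_1)).
Numerically q_2/q_1 = 0.00489, so q_1* = 25/(5 + 14.3·0.00489) = 4.931 and q_2* = 0.00489·4.931 = 0.0241.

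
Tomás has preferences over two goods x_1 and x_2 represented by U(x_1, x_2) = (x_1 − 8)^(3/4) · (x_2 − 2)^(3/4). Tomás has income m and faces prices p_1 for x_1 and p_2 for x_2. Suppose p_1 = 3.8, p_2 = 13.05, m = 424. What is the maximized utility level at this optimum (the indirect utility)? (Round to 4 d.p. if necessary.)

V = 133.2893

Let x_1' = x_1−8, x_2' = x_2−2. MRS = x_2'/x_1' = p_1/p_2.
Substituting into the budget: x_1* = 8 + 0.5·(m − 8·p_1 − 2·p_2)/p_1, and x_2* = 2 + 0.5·(…)/p_2.
Discretionary income = 424 − 8·3.8 − 2·13.05 = 367.5; x_1* = 8 + 0.5·367.5/3.8 = 56.3553; x_2* = 2 + 0.5·367.5/13.05 = 16.0805.
Utility at the optimum: U(56.3553, 16.0805) = 133.2893.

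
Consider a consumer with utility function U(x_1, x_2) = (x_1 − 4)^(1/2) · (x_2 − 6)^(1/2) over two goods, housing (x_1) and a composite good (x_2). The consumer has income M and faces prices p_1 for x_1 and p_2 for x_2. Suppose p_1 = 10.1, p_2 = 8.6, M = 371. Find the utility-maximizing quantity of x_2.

Let x_1' = x_1−4, x_2' = x_2−6. MRS = x_2'/x_1' = p_1/p_2.
Substituting into the budget: x_1* = 4 + 0.5·(M − 4·p_1 − 6·p_2)/p_1, and x_2* = 6 + 0.5·(…)/p_2.
Discretionary income = 371 − 4·10.1 − 6·8.6 = 279; x_2* = 6 + 0.5·279/8.6 = 22.2209.

x_2* = 22.2209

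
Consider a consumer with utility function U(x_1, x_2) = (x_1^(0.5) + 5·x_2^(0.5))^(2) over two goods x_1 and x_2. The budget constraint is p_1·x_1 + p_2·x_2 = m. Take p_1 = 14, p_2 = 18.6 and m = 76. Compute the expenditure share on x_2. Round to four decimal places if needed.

share on x_2 = 0.9495

Substitute x_2 = (x_2/x_1)·x_1 into the budget: x_1* = m/(p_1 + p_2·(x_2/x_1)).
Numerically x_2/x_1 = 14.163487, so x_1* = 76/(14 + 18.6·14.163487) = 0.2739 and x_2* = 14.163487·0.2739 = 3.8798.
Expenditure on x_2: 18.6·3.8798 = 72.1649; share = 0.9495.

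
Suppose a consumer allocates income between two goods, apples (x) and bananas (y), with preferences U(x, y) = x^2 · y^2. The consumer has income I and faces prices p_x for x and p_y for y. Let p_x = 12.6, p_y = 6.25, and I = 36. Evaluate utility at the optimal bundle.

V = 16.9273

Tangency: MRS = y/x = p_x/p_y.
Rearranging, p_y·y = p_x·x. Substituting into the budget gives p_x·x·(1 + 1) = I.
Demand: x*(p_x,p_y,I) = 0.5·I/p_x and y* = 0.5·I/p_y.
At p_x=12.6, p_y=6.25, I=36: x* = 0.5·36/12.6 = 1.4286, y* = 2.88.
Utility at the optimum: U(1.4286, 2.88) = 16.9273.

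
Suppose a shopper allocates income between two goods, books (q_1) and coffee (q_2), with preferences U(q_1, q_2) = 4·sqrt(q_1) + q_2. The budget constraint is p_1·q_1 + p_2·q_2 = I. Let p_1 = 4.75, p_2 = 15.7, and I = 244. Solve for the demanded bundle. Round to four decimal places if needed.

q_1* = 43.6991, q_2* = 2.3203

Set MRS = p_1/p_2: 2·q_1^(−1/2) = p_1/p_2.
Thus q_1* = (2·p_2/p_1)² — independent of I — with the rest of income spent on q_2.
Plugging in: q_1* = (2·15.7/4.75)² = 43.6991, q_2* = 2.3203.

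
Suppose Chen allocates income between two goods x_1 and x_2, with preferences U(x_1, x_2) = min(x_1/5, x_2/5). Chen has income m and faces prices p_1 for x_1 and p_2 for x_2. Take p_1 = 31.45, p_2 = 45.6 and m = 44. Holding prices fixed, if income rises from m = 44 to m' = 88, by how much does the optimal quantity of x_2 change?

Δx_2* = 0.5711

Leontief preferences: the optimum is at the kink where x_1/5 = x_2/5, i.e. x_2 = x_1.
Budget: p_1·x_1 + p_2·x_1 = m, so (5·p_1 + 5·p_2)·x_1 = 5·m.
Demand: x_1*(p_1,p_2,m) = 5·m/(5·p_1 + 5·p_2), x_2* = 5·m/(5·p_1 + 5·p_2).
Here 5·31.45 + 5·45.6 = 385.25, giving x_2* = 0.5711.
At m' = 88: x_2* = 1.1421. Change: 1.1421 − 0.5711 = 0.5711.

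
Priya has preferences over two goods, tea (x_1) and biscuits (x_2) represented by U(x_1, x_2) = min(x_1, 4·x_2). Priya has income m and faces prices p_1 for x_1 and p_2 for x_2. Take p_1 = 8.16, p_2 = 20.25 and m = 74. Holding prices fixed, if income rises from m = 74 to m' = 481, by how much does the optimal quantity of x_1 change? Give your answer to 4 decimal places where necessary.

Δx_1* = 30.7809

Leontief preferences: the optimum is at the kink where x_1/4 = x_2/1, i.e. x_2 = (1/4)·x_1.
Budget: p_1·x_1 + p_2·(1/4)·x_1 = m, so (4·p_1 + p_2)·x_1 = 4·m.
Demand: x_1*(p_1,p_2,m) = 4·m/(4·p_1 + p_2), x_2* = m/(4·p_1 + p_2).
Here 4·8.16 + 20.25 = 52.89, giving x_1* = 5.5965.
At m' = 481: x_1* = 36.3774. Change: 36.3774 − 5.5965 = 30.7809.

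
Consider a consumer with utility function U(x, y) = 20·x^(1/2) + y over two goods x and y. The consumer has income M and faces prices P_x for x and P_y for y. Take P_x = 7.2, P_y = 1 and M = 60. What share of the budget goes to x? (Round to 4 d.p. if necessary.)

Set MRS = P_x/P_y: 10·x^(−1/2) = P_x/P_y.
Solve: √x = 10·P_y/P_x, so x*(P_x,P_y) = (10·P_y/P_x)², and y* = (M − P_x·x*)/P_y.
Plugging in: x* = (10·1/7.2)² = 1.929, y* = 46.1111.
Expenditure on x: 7.2·1.929 = 13.8889; share = 0.2315.

share on x = 0.2315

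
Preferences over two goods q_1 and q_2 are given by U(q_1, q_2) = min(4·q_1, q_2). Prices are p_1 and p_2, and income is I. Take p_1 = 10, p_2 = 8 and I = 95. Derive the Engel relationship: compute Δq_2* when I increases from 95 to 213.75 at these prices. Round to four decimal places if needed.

Demand: q_1*(p_1,p_2,I) = I/(p_1 + 4·p_2), q_2* = 4·I/(p_1 + 4·p_2).
Here 10 + 4·8 = 42, giving q_2* = 9.0476.
At I' = 213.75: q_2* = 20.3571. Change: 20.3571 − 9.0476 = 11.3095.

Δq_2* = 11.3095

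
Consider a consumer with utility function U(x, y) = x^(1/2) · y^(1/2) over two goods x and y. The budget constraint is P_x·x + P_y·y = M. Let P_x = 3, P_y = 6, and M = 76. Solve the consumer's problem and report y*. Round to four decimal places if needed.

y* = 6.3333

MU_x/MU_y = (0.5·y)/(0.5·x); tangency sets this equal to P_x/P_y.
So 0.5·P_y·y = 0.5·P_x·x; combined with the budget, a share 0.5 of income goes to x.
Demand: x*(P_x,P_y,M) = 0.5·M/P_x and y* = 0.5·M/P_y.
At P_x=3, P_y=6, M=76: y* = 0.5·76/6 = 6.3333.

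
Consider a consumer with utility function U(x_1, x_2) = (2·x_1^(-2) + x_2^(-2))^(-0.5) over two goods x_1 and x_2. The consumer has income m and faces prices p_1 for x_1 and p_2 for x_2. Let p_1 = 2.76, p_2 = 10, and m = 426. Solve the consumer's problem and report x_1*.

x_1* = 53.736

Substitute x_2 = (x_2/x_1)·x_1 into the budget: x_1* = m/(p_1 + p_2·(x_2/x_1)).
Numerically x_2/x_1 = 0.516765, so x_1* = 426/(2.76 + 10·0.516765) = 53.736.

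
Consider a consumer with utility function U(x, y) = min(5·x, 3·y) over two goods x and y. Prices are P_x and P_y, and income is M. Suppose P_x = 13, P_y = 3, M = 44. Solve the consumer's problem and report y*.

y* = 4.0741

With perfect complements, no substitution: consume in ratio x:y = 3:5.
Budget: P_x·x + P_y·(5/3)·x = M, so (3·P_x + 5·P_y)·x = 3·M.
Demand: x*(P_x,P_y,M) = 3·M/(3·P_x + 5·P_y), y* = 5·M/(3·P_x + 5·P_y).
Here 3·13 + 5·3 = 54, giving y* = 4.0741.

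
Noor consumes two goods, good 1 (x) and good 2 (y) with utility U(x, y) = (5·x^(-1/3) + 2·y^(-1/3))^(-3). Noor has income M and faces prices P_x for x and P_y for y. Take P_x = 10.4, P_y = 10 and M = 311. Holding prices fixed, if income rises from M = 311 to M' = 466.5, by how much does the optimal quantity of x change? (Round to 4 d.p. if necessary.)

Δx* = 9.9808

Substitute y = (y/x)·x into the budget: x* = M/(P_x + P_y·(y/x)).
Numerically y/x = 0.517988, so x* = 311/(10.4 + 10·0.517988) = 19.9616.
At M' = 466.5: x* = 29.9425. Change: 29.9425 − 19.9616 = 9.9808.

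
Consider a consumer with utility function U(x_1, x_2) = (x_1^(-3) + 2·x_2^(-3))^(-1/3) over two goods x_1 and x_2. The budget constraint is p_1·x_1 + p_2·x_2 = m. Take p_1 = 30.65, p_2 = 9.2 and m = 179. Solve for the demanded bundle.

x_1* = 3.94, x_2* = 6.3302

MRS = MU_x_1/MU_x_2 = (1/2)·(x_2/x_1)^(4). Set equal to p_1/p_2.
Solve for the ratio: x_2/x_1 = [2·p_1/p_2]^(0.25).
Substitute x_2 = (x_2/x_1)·x_1 into the budget: x_1* = m/(p_1 + p_2·(x_2/x_1)).
Numerically x_2/x_1 = 1.606638, so x_1* = 179/(30.65 + 9.2·1.606638) = 3.94 and x_2* = 1.606638·3.94 = 6.3302.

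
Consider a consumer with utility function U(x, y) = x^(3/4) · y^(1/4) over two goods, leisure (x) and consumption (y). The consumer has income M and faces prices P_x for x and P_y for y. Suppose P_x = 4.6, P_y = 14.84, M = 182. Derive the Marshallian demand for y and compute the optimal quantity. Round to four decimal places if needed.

The MRS is 3·y/x. Set MRS = P_x/P_y.
Rearranging, P_y·y = (1/3)·P_x·x. Substituting into the budget gives P_x·x·(1 + (1/3)) = M.
Demand: x*(P_x,P_y,M) = 0.75·M/P_x and y* = 0.25·M/P_y.
At P_x=4.6, P_y=14.84, M=182: y* = 0.25·182/14.84 = 3.066.

y* = 3.066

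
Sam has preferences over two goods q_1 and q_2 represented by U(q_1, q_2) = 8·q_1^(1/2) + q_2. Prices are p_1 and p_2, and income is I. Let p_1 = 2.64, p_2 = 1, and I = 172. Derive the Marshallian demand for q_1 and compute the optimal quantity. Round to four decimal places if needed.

q_1* = 2.2957

Utility is quasi-linear in q_2; the FOC for q_1 is 4/√q_1 = p_1/p_2.
Solve: √q_1 = 4·p_2/p_1, so q_1*(p_1,p_2) = (4·p_2/p_1)², and q_2* = (I − p_1·q_1*)/p_2.
Plugging in: q_1* = (4·1/2.64)² = 2.2957.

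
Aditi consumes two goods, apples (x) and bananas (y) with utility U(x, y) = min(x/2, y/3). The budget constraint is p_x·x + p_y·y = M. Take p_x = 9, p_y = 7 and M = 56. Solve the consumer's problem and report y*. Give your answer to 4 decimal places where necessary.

Leontief preferences: the optimum is at the kink where x/2 = y/3, i.e. y = (3/2)·x.
Budget: p_x·x + p_y·(3/2)·x = M, so (2·p_x + 3·p_y)·x = 2·M.
Demand: x*(p_x,p_y,M) = 2·M/(2·p_x + 3·p_y), y* = 3·M/(2·p_x + 3·p_y).
Here 2·9 + 3·7 = 39, giving y* = 4.3077.

y* = 4.3077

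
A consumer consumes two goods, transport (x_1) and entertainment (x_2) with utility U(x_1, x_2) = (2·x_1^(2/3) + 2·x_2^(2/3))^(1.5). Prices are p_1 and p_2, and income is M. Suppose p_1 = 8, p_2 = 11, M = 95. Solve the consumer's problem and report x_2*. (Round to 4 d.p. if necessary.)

x_2* = 2.9877

MRS = MU_x_1/MU_x_2 = (x_2/x_1)^(1/3). Set equal to p_1/p_2.
Hence x_2/x_1 = (p_1/p_2)^(1/(1/3)), i.e. raised to the 3 power.
With the ratio pinned down, the budget gives x_1* = M/(p_1 + p_2·(x_2/x_1)) and x_2* = (x_2/x_1)·x_1*.
Numerically x_2/x_1 = 0.384673, so x_1* = 95/(8 + 11·0.384673) = 7.7669 and x_2* = 0.384673·7.7669 = 2.9877.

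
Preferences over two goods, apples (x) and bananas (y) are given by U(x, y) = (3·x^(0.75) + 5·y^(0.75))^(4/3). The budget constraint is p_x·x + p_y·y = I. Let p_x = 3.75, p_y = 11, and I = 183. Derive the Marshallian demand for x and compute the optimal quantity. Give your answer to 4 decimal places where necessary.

Numerically y/x = 0.10422, so x* = 183/(3.75 + 11·0.10422) = 37.3743.

x* = 37.3743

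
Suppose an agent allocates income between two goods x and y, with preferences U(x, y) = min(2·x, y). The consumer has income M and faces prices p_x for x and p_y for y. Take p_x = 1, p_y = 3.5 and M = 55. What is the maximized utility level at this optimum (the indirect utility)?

Demand: x*(p_x,p_y,M) = M/(p_x + 2·p_y), y* = 2·M/(p_x + 2·p_y).
Here 1 + 2·3.5 = 8, giving x* = 6.875 and y* = 13.75.
Utility at the optimum: U(6.875, 13.75) = 13.75.

V = 13.75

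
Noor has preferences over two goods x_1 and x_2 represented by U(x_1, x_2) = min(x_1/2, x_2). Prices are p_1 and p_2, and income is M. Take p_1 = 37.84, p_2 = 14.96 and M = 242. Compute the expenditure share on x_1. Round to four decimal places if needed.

share on x_1 = 0.835

With perfect complements, no substitution: consume in ratio x_1:x_2 = 2:1.
Budget: p_1·x_1 + p_2·(1/2)·x_1 = M, so (2·p_1 + p_2)·x_1 = 2·M.
Demand: x_1*(p_1,p_2,M) = 2·M/(2·p_1 + p_2), x_2* = M/(2·p_1 + p_2).
Here 2·37.84 + 14.96 = 90.64, giving x_1* = 5.3398 and x_2* = 2.6699.
Expenditure on x_1: 37.84·5.3398 = 202.0583; share = 0.835.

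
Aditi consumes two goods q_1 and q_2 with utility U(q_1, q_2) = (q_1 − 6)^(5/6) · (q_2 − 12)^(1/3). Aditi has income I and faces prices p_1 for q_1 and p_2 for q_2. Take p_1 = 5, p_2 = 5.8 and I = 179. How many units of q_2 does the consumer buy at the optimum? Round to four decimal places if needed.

q_2* = 15.9113

This is Cobb-Douglas in (q_1−6, q_2−12): tangency gives 5/6·p_2·(q_2−12) = 1/3·p_1·(q_1−6).
Substituting into the budget: q_1* = 6 + 5/7·(I − 6·p_1 − 12·p_2)/p_1, and q_2* = 12 + 2/7·(…)/p_2.
Discretionary income = 179 − 6·5 − 12·5.8 = 79.4; q_2* = 12 + 2/7·79.4/5.8 = 15.9113.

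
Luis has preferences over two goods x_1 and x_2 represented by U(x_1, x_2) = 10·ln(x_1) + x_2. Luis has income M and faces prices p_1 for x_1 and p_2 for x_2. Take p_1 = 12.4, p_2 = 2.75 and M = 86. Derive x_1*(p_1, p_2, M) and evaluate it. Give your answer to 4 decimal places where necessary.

x_1* = 2.2177

At the given prices: x_1* = 10·2.75/12.4 = 2.2177.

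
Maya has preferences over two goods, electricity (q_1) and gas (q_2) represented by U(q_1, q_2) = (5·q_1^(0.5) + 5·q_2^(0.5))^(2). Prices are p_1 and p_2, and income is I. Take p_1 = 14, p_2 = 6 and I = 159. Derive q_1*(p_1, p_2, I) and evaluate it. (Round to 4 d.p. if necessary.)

MU_q_1 ∝ 5·q_1^(-0.5), MU_q_2 ∝ 5·q_2^(-0.5), so MRS = (q_2/q_1)^(0.5) = p_1/p_2.
Solve for the ratio: q_2/q_1 = [p_1/p_2]^(2).
Substitute q_2 = (q_2/q_1)·q_1 into the budget: q_1* = I/(p_1 + p_2·(q_2/q_1)).
Numerically q_2/q_1 = 5.444444, so q_1* = 159/(14 + 6·5.444444) = 3.4071.

q_1* = 3.4071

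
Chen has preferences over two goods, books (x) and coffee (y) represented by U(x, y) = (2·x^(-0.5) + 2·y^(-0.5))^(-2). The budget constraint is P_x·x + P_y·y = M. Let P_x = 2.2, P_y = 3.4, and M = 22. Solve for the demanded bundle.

MRS = MU_x/MU_y = (y/x)^(1.5). Set equal to P_x/P_y.
Hence y/x = (P_x/P_y)^(1/(1.5)), i.e. raised to the 2/3 power.
With the ratio pinned down, the budget gives x* = M/(P_x + P_y·(y/x)) and y* = (y/x)·x*.
Numerically y/x = 0.748105, so x* = 22/(2.2 + 3.4·0.748105) = 4.6379 and y* = 0.748105·4.6379 = 3.4696.

x* = 4.6379, y* = 3.4696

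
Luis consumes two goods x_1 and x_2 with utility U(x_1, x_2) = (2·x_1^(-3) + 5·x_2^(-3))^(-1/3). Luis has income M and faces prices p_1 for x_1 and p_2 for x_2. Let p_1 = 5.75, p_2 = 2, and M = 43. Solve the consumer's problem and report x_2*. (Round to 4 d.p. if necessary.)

x_2* = 7.8015

MU_x_1 ∝ 2·x_1^(-4), MU_x_2 ∝ 5·x_2^(-4), so MRS = (2/5)·(x_2/x_1)^(4) = p_1/p_2.
Hence x_2/x_1 = ((5/2)·p_1/p_2)^(1/(4)), i.e. raised to the 0.25 power.
With the ratio pinned down, the budget gives x_1* = M/(p_1 + p_2·(x_2/x_1)) and x_2* = (x_2/x_1)·x_1*.
Numerically x_2/x_1 = 1.637361, so x_1* = 43/(5.75 + 2·1.637361) = 4.7647 and x_2* = 1.637361·4.7647 = 7.8015.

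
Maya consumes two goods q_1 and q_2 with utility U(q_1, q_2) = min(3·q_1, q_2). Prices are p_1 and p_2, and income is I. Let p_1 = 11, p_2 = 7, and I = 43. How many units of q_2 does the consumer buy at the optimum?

With perfect complements, no substitution: consume in ratio q_1:q_2 = 1:3.
Budget: p_1·q_1 + p_2·3·q_1 = I, so (p_1 + 3·p_2)·q_1 = I.
Demand: q_1*(p_1,p_2,I) = I/(p_1 + 3·p_2), q_2* = 3·I/(p_1 + 3·p_2).
Here 11 + 3·7 = 32, giving q_2* = 4.0312.

q_2* = 4.0312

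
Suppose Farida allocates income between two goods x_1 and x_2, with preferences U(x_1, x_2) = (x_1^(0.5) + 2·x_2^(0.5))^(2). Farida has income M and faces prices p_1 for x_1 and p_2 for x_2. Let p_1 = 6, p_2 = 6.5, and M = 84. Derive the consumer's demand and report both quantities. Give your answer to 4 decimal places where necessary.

x_1* = 2.9836, x_2* = 10.169

MRS = MU_x_1/MU_x_2 = (1/2)·(x_2/x_1)^(0.5). Set equal to p_1/p_2.
Solve for the ratio: x_2/x_1 = [2·p_1/p_2]^(2).
Substitute x_2 = (x_2/x_1)·x_1 into the budget: x_1* = M/(p_1 + p_2·(x_2/x_1)).
Numerically x_2/x_1 = 3.408284, so x_1* = 84/(6 + 6.5·3.408284) = 2.9836 and x_2* = 3.408284·2.9836 = 10.169.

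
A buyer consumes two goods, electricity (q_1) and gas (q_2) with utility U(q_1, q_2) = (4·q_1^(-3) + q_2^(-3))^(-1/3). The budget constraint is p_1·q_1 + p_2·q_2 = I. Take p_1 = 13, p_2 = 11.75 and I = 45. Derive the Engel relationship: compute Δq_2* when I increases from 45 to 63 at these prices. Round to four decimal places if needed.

From the CES first-order condition, 4·(q_2/q_1)^(4) = p_1/p_2.
Hence q_2/q_1 = ((1/4)·p_1/p_2)^(1/(4)), i.e. raised to the 0.25 power.
With the ratio pinned down, the budget gives q_1* = I/(p_1 + p_2·(q_2/q_1)) and q_2* = (q_2/q_1)·q_1*.
Numerically q_2/q_1 = 0.725206, so q_1* = 45/(13 + 11.75·0.725206) = 2.091 and q_2* = 0.725206·2.091 = 1.5164.
At I' = 63: q_2* = 2.1229. Change: 2.1229 − 1.5164 = 0.6066.

Δq_2* = 0.6066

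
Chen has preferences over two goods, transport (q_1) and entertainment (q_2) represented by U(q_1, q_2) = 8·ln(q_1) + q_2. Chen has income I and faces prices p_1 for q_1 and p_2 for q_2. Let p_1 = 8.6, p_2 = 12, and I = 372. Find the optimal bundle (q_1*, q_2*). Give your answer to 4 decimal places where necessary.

q_1* = 11.1628, q_2* = 23

MU_q_1 = 8/q_1, MU_q_2 = 1. Tangency: 8/q_1 = p_1/p_2.
So q_1*(p_1,p_2) = 8·p_2/p_1, independent of income; and q_2* = (I − 8·p_2)/p_2.
At the given prices: q_1* = 8·12/8.6 = 11.1628, and q_2* = 23.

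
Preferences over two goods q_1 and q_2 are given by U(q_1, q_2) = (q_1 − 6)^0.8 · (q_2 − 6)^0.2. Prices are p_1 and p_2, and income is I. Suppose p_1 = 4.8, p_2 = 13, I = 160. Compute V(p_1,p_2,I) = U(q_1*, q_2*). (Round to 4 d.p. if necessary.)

MRS = 4·(q_2−6)/(q_1−6). Tangency with p_1/p_2 gives q_2−6 = (1/4)·(p_1/p_2)·(q_1−6).
After buying the subsistence bundle (6, 6), a share 0.8 of the remaining income goes to q_1: q_1* = 6 + 0.8·(I − 6p_1 − 6p_2)/p_1.
Discretionary income = 160 − 6·4.8 − 6·13 = 53.2; q_1* = 6 + 0.8·53.2/4.8 = 14.8667; q_2* = 6 + 0.2·53.2/13 = 6.8185.
Utility at the optimum: U(14.8667, 6.8185) = 5.5056.

V = 5.5056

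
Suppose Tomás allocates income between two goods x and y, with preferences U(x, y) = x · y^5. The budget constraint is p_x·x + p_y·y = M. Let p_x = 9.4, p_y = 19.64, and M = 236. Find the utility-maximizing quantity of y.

y* = 10.0136

At p_x=9.4, p_y=19.64, M=236: y* = 5/6·236/19.64 = 10.0136.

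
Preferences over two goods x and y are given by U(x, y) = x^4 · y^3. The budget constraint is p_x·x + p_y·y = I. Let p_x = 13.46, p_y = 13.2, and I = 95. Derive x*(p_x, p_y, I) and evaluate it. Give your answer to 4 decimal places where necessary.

x* = 4.0331

MU_x/MU_y = (4·y)/(3·x); tangency sets this equal to p_x/p_y.
So 4·p_y·y = 3·p_x·x; combined with the budget, a share 4/7 of income goes to x.
Demand: x*(p_x,p_y,I) = 4/7·I/p_x and y* = 3/7·I/p_y.
At p_x=13.46, p_y=13.2, I=95: x* = 4/7·95/13.46 = 4.0331.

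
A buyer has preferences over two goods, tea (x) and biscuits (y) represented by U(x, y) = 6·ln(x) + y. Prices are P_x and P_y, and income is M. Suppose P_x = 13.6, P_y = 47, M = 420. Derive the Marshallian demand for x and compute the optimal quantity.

MU_x = 6/x, MU_y = 1. Tangency: 6/x = P_x/P_y.
So x*(P_x,P_y) = 6·P_y/P_x, independent of income; and y* = (M − 6·P_y)/P_y.
At the given prices: x* = 6·47/13.6 = 20.7353.

x* = 20.7353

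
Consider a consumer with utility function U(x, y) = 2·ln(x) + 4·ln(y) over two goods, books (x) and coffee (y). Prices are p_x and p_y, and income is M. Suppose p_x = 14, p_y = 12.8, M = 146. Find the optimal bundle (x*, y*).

x* = 3.4762, y* = 7.6042

The MRS is (1/2)·y/x. Set MRS = p_x/p_y.
So 2·p_y·y = 4·p_x·x; combined with the budget, a share 1/3 of income goes to x.
Demand: x*(p_x,p_y,M) = 1/3·M/p_x and y* = 2/3·M/p_y.
At p_x=14, p_y=12.8, M=146: x* = 1/3·146/14 = 3.4762, y* = 7.6042.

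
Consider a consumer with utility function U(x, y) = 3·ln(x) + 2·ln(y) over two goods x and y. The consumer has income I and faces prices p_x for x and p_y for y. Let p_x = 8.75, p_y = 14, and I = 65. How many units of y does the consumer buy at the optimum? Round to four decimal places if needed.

y* = 1.8571

Demand: x*(p_x,p_y,I) = 0.6·I/p_x and y* = 0.4·I/p_y.
At p_x=8.75, p_y=14, I=65: y* = 0.4·65/14 = 1.8571.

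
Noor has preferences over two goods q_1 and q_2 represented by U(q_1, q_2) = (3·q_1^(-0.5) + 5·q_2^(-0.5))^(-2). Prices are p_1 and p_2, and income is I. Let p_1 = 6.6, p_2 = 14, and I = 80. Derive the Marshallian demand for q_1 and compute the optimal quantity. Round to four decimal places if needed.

q_1* = 4.3195

MU_q_1 ∝ 3·q_1^(-1.5), MU_q_2 ∝ 5·q_2^(-1.5), so MRS = (3/5)·(q_2/q_1)^(1.5) = p_1/p_2.
Hence q_2/q_1 = ((5/3)·p_1/p_2)^(1/(1.5)), i.e. raised to the 2/3 power.
Substitute q_2 = (q_2/q_1)·q_1 into the budget: q_1* = I/(p_1 + p_2·(q_2/q_1)).
Numerically q_2/q_1 = 0.851484, so q_1* = 80/(6.6 + 14·0.851484) = 4.3195.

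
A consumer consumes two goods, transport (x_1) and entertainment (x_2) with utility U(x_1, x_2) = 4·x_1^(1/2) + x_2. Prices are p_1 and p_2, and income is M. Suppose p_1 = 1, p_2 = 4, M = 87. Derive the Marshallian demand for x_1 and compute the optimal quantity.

Plugging in: x_1* = (2·4/1)² = 64.

x_1* = 64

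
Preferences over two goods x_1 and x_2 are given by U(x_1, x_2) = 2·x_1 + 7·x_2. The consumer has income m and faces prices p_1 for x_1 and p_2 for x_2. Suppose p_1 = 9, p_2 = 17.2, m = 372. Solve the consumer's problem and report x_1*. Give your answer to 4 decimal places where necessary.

x_1* = 0

Perfect substitutes: compare marginal utility per dollar. 2/p_1 vs 7/p_2 → 0.2222 vs 0.407.
x_2 gives more utility per dollar, so spend all income on x_2: x_2* = m/p_2, x_1* = 0.
Numerically: x_1* = 0, x_2* = 21.6279.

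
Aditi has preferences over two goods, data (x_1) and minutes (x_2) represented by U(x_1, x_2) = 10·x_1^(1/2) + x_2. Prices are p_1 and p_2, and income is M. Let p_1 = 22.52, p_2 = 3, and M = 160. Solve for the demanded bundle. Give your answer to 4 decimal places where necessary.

Utility is quasi-linear in x_2; the FOC for x_1 is 5/√x_1 = p_1/p_2.
Solve: √x_1 = 5·p_2/p_1, so x_1*(p_1,p_2) = (5·p_2/p_1)², and x_2* = (M − p_1·x_1*)/p_2.
Plugging in: x_1* = (5·3/22.52)² = 0.4437, x_2* = 50.003.

x_1* = 0.4437, x_2* = 50.003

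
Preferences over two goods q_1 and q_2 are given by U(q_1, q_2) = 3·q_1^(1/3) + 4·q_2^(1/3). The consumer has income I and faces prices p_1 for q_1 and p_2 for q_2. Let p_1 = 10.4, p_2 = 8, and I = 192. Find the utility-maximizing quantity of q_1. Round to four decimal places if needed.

q_1* = 6.7001

From the CES first-order condition, (3/4)·(q_2/q_1)^(2/3) = p_1/p_2.
Solve for the ratio: q_2/q_1 = [(4/3)·p_1/p_2]^(1.5).
Substitute q_2 = (q_2/q_1)·q_1 into the budget: q_1* = I/(p_1 + p_2·(q_2/q_1)).
Numerically q_2/q_1 = 2.282039, so q_1* = 192/(10.4 + 8·2.282039) = 6.7001.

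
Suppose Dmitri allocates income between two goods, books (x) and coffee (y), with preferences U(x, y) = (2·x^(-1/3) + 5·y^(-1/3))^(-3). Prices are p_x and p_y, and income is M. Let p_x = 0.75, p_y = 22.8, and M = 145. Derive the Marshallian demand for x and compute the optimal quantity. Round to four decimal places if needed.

MU_x ∝ 2·x^(-4/3), MU_y ∝ 5·y^(-4/3), so MRS = (2/5)·(y/x)^(4/3) = p_x/p_y.
Hence y/x = ((5/2)·p_x/p_y)^(1/(4/3)), i.e. raised to the 0.75 power.
With the ratio pinned down, the budget gives x* = M/(p_x + p_y·(y/x)) and y* = (y/x)·x*.
Numerically y/x = 0.153568, so x* = 145/(0.75 + 22.8·0.153568) = 34.1069.

x* = 34.1069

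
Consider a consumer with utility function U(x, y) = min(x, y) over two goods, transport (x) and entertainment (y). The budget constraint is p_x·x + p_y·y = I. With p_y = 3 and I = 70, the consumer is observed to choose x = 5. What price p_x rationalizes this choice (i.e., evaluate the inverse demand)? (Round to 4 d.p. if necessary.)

Leontief preferences: the optimum is at the kink where x/1 = y/1, i.e. y = x.
Budget: p_x·x + p_y·x = I, so (p_x + p_y)·x = I.
Demand: x*(p_x,p_y,I) = I/(p_x + p_y), y* = I/(p_x + p_y).
Set x* = 5 in the demand function and solve for p_x: p_x = 11.

p_x = 11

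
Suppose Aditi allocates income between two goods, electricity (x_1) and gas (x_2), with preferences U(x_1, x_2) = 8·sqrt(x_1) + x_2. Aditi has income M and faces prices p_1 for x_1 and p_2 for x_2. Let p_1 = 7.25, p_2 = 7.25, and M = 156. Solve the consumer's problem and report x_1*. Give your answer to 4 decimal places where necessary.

x_1* = 16

Utility is quasi-linear in x_2; the FOC for x_1 is 4/√x_1 = p_1/p_2.
Thus x_1* = (4·p_2/p_1)² — independent of M — with the rest of income spent on x_2.
Plugging in: x_1* = (4·7.25/7.25)² = 16.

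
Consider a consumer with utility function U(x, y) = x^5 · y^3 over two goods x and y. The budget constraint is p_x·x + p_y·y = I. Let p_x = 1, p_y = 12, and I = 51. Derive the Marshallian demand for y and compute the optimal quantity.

Tangency: MRS = (5/3)·y/x = p_x/p_y.
So 5·p_y·y = 3·p_x·x; combined with the budget, a share 0.625 of income goes to x.
Demand: x*(p_x,p_y,I) = 0.625·I/p_x and y* = 0.375·I/p_y.
At p_x=1, p_y=12, I=51: y* = 0.375·51/12 = 1.5938.

y* = 1.5938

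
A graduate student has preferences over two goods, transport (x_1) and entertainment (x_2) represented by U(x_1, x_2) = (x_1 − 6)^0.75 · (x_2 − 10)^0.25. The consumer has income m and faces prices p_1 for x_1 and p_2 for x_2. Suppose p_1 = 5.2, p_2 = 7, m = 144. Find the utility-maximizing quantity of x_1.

x_1* = 12.1731

MRS = 3·(x_2−10)/(x_1−6). Tangency with p_1/p_2 gives x_2−10 = (1/3)·(p_1/p_2)·(x_1−6).
After buying the subsistence bundle (6, 10), a share 0.75 of the remaining income goes to x_1: x_1* = 6 + 0.75·(m − 6p_1 − 10p_2)/p_1.
Discretionary income = 144 − 6·5.2 − 10·7 = 42.8; x_1* = 6 + 0.75·42.8/5.2 = 12.1731.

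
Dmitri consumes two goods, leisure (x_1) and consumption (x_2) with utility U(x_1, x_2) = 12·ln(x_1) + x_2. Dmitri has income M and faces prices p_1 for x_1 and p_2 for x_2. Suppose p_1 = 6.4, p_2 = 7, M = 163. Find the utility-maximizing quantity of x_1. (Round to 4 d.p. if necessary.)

Set MRS = p_1/p_2: (12/x_1)/1 = p_1/p_2.
So x_1*(p_1,p_2) = 12·p_2/p_1, independent of income; and x_2* = (M − 12·p_2)/p_2.
At the given prices: x_1* = 12·7/6.4 = 13.125.

x_1* = 13.125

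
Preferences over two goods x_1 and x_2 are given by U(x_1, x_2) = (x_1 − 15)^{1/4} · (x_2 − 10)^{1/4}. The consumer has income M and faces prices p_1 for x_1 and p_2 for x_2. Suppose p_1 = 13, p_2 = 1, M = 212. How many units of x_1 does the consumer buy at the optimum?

x_1* = 15.2692

MRS = (x_2−10)/(x_1−15). Tangency with p_1/p_2 gives x_2−10 = (p_1/p_2)·(x_1−15).
Substituting into the budget: x_1* = 15 + 0.5·(M − 15·p_1 − 10·p_2)/p_1, and x_2* = 10 + 0.5·(…)/p_2.
Discretionary income = 212 − 15·13 − 10·1 = 7; x_1* = 15 + 0.5·7/13 = 15.2692.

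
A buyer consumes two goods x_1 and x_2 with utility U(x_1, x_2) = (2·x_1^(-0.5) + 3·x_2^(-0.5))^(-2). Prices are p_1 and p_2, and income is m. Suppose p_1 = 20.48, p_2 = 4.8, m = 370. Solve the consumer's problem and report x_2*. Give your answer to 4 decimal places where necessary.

x_2* = 34.4467

With the ratio pinned down, the budget gives x_1* = m/(p_1 + p_2·(x_2/x_1)) and x_2* = (x_2/x_1)·x_1*.
Numerically x_2/x_1 = 3.447096, so x_1* = 370/(20.48 + 4.8·3.447096) = 9.993 and x_2* = 3.447096·9.993 = 34.4467.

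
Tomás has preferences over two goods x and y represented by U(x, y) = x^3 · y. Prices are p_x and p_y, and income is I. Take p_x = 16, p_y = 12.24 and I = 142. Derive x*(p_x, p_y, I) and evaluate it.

Tangency: MRS = 3·y/x = p_x/p_y.
So 3·p_y·y = p_x·x; combined with the budget, a share 0.75 of income goes to x.
Demand: x*(p_x,p_y,I) = 0.75·I/p_x and y* = 0.25·I/p_y.
At p_x=16, p_y=12.24, I=142: x* = 0.75·142/16 = 6.6562.

x* = 6.6562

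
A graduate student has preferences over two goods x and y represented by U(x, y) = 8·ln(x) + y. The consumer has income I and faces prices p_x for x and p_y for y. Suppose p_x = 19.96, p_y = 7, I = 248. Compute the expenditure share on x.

Set MRS = p_x/p_y: (8/x)/1 = p_x/p_y.
So x*(p_x,p_y) = 8·p_y/p_x, independent of income; and y* = (I − 8·p_y)/p_y.
At the given prices: x* = 8·7/19.96 = 2.8056, and y* = 27.4286.
Expenditure on x: 19.96·2.8056 = 56; share = 0.2258.

share on x = 0.2258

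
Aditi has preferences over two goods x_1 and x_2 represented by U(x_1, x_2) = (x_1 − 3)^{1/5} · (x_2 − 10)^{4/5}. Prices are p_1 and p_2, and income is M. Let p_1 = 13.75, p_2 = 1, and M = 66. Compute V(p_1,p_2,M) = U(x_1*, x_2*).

V = 5.2943

Let x_1' = x_1−3, x_2' = x_2−10. MRS = (1/4)·x_2'/x_1' = p_1/p_2.
After buying the subsistence bundle (3, 10), a share 0.2 of the remaining income goes to x_1: x_1* = 3 + 0.2·(M − 3p_1 − 10p_2)/p_1.
Discretionary income = 66 − 3·13.75 − 10·1 = 14.75; x_1* = 3 + 0.2·14.75/13.75 = 3.2145; x_2* = 10 + 0.8·14.75/1 = 21.8.
Utility at the optimum: U(3.2145, 21.8) = 5.2943.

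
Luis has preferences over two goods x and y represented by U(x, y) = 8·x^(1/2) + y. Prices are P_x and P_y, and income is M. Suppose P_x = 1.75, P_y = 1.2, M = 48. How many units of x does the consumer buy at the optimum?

Plugging in: x* = (4·1.2/1.75)² = 7.5233.

x* = 7.5233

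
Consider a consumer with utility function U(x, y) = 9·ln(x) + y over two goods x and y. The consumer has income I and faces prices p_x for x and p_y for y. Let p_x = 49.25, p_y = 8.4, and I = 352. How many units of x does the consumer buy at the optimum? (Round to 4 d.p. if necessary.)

x* = 1.535

MU_x = 9/x, MU_y = 1. Tangency: 9/x = p_x/p_y.
So x*(p_x,p_y) = 9·p_y/p_x, independent of income; and y* = (I − 9·p_y)/p_y.
At the given prices: x* = 9·8.4/49.25 = 1.535.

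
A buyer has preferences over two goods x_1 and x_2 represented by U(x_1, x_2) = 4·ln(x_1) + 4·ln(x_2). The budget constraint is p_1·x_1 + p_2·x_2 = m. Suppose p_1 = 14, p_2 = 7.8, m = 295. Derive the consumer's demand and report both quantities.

x_1* = 10.5357, x_2* = 18.9103

Tangency: MRS = x_2/x_1 = p_1/p_2.
So 4·p_2·x_2 = 4·p_1·x_1; combined with the budget, a share 0.5 of income goes to x_1.
Demand: x_1*(p_1,p_2,m) = 0.5·m/p_1 and x_2* = 0.5·m/p_2.
At p_1=14, p_2=7.8, m=295: x_1* = 0.5·295/14 = 10.5357, x_2* = 18.9103.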